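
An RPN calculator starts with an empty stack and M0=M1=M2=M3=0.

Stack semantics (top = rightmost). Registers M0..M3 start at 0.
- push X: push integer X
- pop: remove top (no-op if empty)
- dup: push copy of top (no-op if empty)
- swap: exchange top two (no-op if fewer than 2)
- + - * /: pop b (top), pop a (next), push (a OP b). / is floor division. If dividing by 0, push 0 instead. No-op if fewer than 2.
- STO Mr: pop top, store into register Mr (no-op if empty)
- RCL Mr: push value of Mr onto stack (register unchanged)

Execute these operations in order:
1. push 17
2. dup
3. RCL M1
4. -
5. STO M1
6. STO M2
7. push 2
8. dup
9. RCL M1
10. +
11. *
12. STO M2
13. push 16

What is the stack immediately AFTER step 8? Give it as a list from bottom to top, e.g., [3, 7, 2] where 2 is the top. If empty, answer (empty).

After op 1 (push 17): stack=[17] mem=[0,0,0,0]
After op 2 (dup): stack=[17,17] mem=[0,0,0,0]
After op 3 (RCL M1): stack=[17,17,0] mem=[0,0,0,0]
After op 4 (-): stack=[17,17] mem=[0,0,0,0]
After op 5 (STO M1): stack=[17] mem=[0,17,0,0]
After op 6 (STO M2): stack=[empty] mem=[0,17,17,0]
After op 7 (push 2): stack=[2] mem=[0,17,17,0]
After op 8 (dup): stack=[2,2] mem=[0,17,17,0]

[2, 2]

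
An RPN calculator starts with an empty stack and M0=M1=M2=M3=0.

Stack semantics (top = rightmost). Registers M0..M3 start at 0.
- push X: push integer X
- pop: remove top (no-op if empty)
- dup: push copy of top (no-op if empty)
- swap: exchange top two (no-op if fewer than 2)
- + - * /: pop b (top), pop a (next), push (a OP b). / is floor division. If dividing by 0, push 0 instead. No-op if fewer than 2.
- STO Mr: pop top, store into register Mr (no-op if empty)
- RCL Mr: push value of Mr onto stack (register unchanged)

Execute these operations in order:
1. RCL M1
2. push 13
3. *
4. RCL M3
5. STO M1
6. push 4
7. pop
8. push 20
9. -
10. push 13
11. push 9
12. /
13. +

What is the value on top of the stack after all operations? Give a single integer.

After op 1 (RCL M1): stack=[0] mem=[0,0,0,0]
After op 2 (push 13): stack=[0,13] mem=[0,0,0,0]
After op 3 (*): stack=[0] mem=[0,0,0,0]
After op 4 (RCL M3): stack=[0,0] mem=[0,0,0,0]
After op 5 (STO M1): stack=[0] mem=[0,0,0,0]
After op 6 (push 4): stack=[0,4] mem=[0,0,0,0]
After op 7 (pop): stack=[0] mem=[0,0,0,0]
After op 8 (push 20): stack=[0,20] mem=[0,0,0,0]
After op 9 (-): stack=[-20] mem=[0,0,0,0]
After op 10 (push 13): stack=[-20,13] mem=[0,0,0,0]
After op 11 (push 9): stack=[-20,13,9] mem=[0,0,0,0]
After op 12 (/): stack=[-20,1] mem=[0,0,0,0]
After op 13 (+): stack=[-19] mem=[0,0,0,0]

Answer: -19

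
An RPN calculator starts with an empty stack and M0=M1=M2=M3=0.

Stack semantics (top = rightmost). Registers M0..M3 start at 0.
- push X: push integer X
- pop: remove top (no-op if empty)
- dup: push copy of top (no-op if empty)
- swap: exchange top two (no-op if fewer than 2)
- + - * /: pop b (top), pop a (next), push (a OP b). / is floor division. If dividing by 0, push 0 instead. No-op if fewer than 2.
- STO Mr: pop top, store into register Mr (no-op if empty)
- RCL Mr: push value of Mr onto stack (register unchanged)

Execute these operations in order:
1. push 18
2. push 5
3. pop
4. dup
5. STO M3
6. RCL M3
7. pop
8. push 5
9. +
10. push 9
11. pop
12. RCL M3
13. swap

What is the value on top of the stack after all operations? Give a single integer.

After op 1 (push 18): stack=[18] mem=[0,0,0,0]
After op 2 (push 5): stack=[18,5] mem=[0,0,0,0]
After op 3 (pop): stack=[18] mem=[0,0,0,0]
After op 4 (dup): stack=[18,18] mem=[0,0,0,0]
After op 5 (STO M3): stack=[18] mem=[0,0,0,18]
After op 6 (RCL M3): stack=[18,18] mem=[0,0,0,18]
After op 7 (pop): stack=[18] mem=[0,0,0,18]
After op 8 (push 5): stack=[18,5] mem=[0,0,0,18]
After op 9 (+): stack=[23] mem=[0,0,0,18]
After op 10 (push 9): stack=[23,9] mem=[0,0,0,18]
After op 11 (pop): stack=[23] mem=[0,0,0,18]
After op 12 (RCL M3): stack=[23,18] mem=[0,0,0,18]
After op 13 (swap): stack=[18,23] mem=[0,0,0,18]

Answer: 23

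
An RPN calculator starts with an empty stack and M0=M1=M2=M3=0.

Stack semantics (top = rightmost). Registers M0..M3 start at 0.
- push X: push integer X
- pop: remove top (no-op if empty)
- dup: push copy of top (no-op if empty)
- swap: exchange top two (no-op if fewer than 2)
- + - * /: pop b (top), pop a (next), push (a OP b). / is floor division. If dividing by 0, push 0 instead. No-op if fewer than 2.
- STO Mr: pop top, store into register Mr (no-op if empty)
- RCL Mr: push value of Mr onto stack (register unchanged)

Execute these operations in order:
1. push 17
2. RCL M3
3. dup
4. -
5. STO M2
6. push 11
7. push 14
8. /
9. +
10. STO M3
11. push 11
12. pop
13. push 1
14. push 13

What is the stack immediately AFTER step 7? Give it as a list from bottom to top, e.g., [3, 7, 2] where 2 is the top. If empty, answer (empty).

After op 1 (push 17): stack=[17] mem=[0,0,0,0]
After op 2 (RCL M3): stack=[17,0] mem=[0,0,0,0]
After op 3 (dup): stack=[17,0,0] mem=[0,0,0,0]
After op 4 (-): stack=[17,0] mem=[0,0,0,0]
After op 5 (STO M2): stack=[17] mem=[0,0,0,0]
After op 6 (push 11): stack=[17,11] mem=[0,0,0,0]
After op 7 (push 14): stack=[17,11,14] mem=[0,0,0,0]

[17, 11, 14]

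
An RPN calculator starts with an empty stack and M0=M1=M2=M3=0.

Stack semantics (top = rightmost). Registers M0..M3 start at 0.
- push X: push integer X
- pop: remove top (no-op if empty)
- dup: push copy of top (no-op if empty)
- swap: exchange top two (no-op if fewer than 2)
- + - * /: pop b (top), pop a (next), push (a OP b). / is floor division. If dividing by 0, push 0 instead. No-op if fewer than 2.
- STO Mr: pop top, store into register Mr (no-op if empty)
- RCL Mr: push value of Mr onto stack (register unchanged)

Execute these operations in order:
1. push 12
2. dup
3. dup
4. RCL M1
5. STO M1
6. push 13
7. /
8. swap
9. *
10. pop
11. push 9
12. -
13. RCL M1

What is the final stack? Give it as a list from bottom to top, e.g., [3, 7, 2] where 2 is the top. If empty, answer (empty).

After op 1 (push 12): stack=[12] mem=[0,0,0,0]
After op 2 (dup): stack=[12,12] mem=[0,0,0,0]
After op 3 (dup): stack=[12,12,12] mem=[0,0,0,0]
After op 4 (RCL M1): stack=[12,12,12,0] mem=[0,0,0,0]
After op 5 (STO M1): stack=[12,12,12] mem=[0,0,0,0]
After op 6 (push 13): stack=[12,12,12,13] mem=[0,0,0,0]
After op 7 (/): stack=[12,12,0] mem=[0,0,0,0]
After op 8 (swap): stack=[12,0,12] mem=[0,0,0,0]
After op 9 (*): stack=[12,0] mem=[0,0,0,0]
After op 10 (pop): stack=[12] mem=[0,0,0,0]
After op 11 (push 9): stack=[12,9] mem=[0,0,0,0]
After op 12 (-): stack=[3] mem=[0,0,0,0]
After op 13 (RCL M1): stack=[3,0] mem=[0,0,0,0]

Answer: [3, 0]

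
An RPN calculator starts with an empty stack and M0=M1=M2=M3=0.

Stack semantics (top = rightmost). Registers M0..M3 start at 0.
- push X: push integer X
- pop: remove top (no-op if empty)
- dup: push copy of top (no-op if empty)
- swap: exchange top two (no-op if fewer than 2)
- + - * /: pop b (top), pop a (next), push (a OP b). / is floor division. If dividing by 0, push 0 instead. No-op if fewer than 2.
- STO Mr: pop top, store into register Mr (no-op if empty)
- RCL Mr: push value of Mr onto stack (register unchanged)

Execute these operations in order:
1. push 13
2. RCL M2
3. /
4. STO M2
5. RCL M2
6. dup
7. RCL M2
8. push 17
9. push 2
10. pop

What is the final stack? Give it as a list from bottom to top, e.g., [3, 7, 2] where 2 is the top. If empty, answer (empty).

Answer: [0, 0, 0, 17]

Derivation:
After op 1 (push 13): stack=[13] mem=[0,0,0,0]
After op 2 (RCL M2): stack=[13,0] mem=[0,0,0,0]
After op 3 (/): stack=[0] mem=[0,0,0,0]
After op 4 (STO M2): stack=[empty] mem=[0,0,0,0]
After op 5 (RCL M2): stack=[0] mem=[0,0,0,0]
After op 6 (dup): stack=[0,0] mem=[0,0,0,0]
After op 7 (RCL M2): stack=[0,0,0] mem=[0,0,0,0]
After op 8 (push 17): stack=[0,0,0,17] mem=[0,0,0,0]
After op 9 (push 2): stack=[0,0,0,17,2] mem=[0,0,0,0]
After op 10 (pop): stack=[0,0,0,17] mem=[0,0,0,0]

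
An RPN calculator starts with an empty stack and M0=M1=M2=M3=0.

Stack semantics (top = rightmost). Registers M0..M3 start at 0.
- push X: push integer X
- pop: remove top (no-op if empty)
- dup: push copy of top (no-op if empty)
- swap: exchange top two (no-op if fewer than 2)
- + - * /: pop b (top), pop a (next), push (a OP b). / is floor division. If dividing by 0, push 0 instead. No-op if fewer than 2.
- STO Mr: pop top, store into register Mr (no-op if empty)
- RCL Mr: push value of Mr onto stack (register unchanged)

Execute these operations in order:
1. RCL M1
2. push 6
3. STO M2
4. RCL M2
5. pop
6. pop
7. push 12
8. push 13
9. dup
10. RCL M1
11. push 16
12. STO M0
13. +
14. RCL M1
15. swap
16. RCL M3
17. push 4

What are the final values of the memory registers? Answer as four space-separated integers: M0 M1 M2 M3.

Answer: 16 0 6 0

Derivation:
After op 1 (RCL M1): stack=[0] mem=[0,0,0,0]
After op 2 (push 6): stack=[0,6] mem=[0,0,0,0]
After op 3 (STO M2): stack=[0] mem=[0,0,6,0]
After op 4 (RCL M2): stack=[0,6] mem=[0,0,6,0]
After op 5 (pop): stack=[0] mem=[0,0,6,0]
After op 6 (pop): stack=[empty] mem=[0,0,6,0]
After op 7 (push 12): stack=[12] mem=[0,0,6,0]
After op 8 (push 13): stack=[12,13] mem=[0,0,6,0]
After op 9 (dup): stack=[12,13,13] mem=[0,0,6,0]
After op 10 (RCL M1): stack=[12,13,13,0] mem=[0,0,6,0]
After op 11 (push 16): stack=[12,13,13,0,16] mem=[0,0,6,0]
After op 12 (STO M0): stack=[12,13,13,0] mem=[16,0,6,0]
After op 13 (+): stack=[12,13,13] mem=[16,0,6,0]
After op 14 (RCL M1): stack=[12,13,13,0] mem=[16,0,6,0]
After op 15 (swap): stack=[12,13,0,13] mem=[16,0,6,0]
After op 16 (RCL M3): stack=[12,13,0,13,0] mem=[16,0,6,0]
After op 17 (push 4): stack=[12,13,0,13,0,4] mem=[16,0,6,0]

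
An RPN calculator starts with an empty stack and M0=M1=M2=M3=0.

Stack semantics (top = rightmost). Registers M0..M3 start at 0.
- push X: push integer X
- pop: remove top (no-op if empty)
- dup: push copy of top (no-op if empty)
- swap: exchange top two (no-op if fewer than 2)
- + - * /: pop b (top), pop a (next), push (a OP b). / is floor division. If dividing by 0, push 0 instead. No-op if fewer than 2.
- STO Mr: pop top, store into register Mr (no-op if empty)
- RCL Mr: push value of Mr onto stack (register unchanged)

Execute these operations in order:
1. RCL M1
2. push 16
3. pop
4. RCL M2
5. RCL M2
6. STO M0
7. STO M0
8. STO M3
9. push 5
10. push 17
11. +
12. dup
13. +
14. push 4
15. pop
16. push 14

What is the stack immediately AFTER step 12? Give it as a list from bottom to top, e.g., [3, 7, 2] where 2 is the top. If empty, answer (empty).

After op 1 (RCL M1): stack=[0] mem=[0,0,0,0]
After op 2 (push 16): stack=[0,16] mem=[0,0,0,0]
After op 3 (pop): stack=[0] mem=[0,0,0,0]
After op 4 (RCL M2): stack=[0,0] mem=[0,0,0,0]
After op 5 (RCL M2): stack=[0,0,0] mem=[0,0,0,0]
After op 6 (STO M0): stack=[0,0] mem=[0,0,0,0]
After op 7 (STO M0): stack=[0] mem=[0,0,0,0]
After op 8 (STO M3): stack=[empty] mem=[0,0,0,0]
After op 9 (push 5): stack=[5] mem=[0,0,0,0]
After op 10 (push 17): stack=[5,17] mem=[0,0,0,0]
After op 11 (+): stack=[22] mem=[0,0,0,0]
After op 12 (dup): stack=[22,22] mem=[0,0,0,0]

[22, 22]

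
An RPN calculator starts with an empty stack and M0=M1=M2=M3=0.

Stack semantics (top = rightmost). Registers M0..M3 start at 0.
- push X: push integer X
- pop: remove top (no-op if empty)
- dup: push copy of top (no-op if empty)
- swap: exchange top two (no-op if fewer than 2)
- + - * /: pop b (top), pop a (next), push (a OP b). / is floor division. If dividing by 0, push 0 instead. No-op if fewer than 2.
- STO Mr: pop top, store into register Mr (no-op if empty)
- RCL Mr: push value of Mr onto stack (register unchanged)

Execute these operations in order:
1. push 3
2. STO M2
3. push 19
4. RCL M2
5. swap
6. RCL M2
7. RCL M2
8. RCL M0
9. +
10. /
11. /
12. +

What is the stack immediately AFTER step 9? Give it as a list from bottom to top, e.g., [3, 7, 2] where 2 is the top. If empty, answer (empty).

After op 1 (push 3): stack=[3] mem=[0,0,0,0]
After op 2 (STO M2): stack=[empty] mem=[0,0,3,0]
After op 3 (push 19): stack=[19] mem=[0,0,3,0]
After op 4 (RCL M2): stack=[19,3] mem=[0,0,3,0]
After op 5 (swap): stack=[3,19] mem=[0,0,3,0]
After op 6 (RCL M2): stack=[3,19,3] mem=[0,0,3,0]
After op 7 (RCL M2): stack=[3,19,3,3] mem=[0,0,3,0]
After op 8 (RCL M0): stack=[3,19,3,3,0] mem=[0,0,3,0]
After op 9 (+): stack=[3,19,3,3] mem=[0,0,3,0]

[3, 19, 3, 3]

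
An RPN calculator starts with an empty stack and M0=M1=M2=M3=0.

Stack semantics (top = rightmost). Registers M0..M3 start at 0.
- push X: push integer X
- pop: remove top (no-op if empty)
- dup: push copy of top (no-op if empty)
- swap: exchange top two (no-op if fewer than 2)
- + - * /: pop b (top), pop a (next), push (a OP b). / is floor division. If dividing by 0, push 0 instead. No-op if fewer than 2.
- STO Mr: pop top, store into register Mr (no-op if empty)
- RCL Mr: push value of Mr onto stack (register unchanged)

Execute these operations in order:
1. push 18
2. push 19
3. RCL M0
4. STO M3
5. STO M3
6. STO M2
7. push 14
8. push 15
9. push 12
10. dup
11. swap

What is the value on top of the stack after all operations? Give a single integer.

After op 1 (push 18): stack=[18] mem=[0,0,0,0]
After op 2 (push 19): stack=[18,19] mem=[0,0,0,0]
After op 3 (RCL M0): stack=[18,19,0] mem=[0,0,0,0]
After op 4 (STO M3): stack=[18,19] mem=[0,0,0,0]
After op 5 (STO M3): stack=[18] mem=[0,0,0,19]
After op 6 (STO M2): stack=[empty] mem=[0,0,18,19]
After op 7 (push 14): stack=[14] mem=[0,0,18,19]
After op 8 (push 15): stack=[14,15] mem=[0,0,18,19]
After op 9 (push 12): stack=[14,15,12] mem=[0,0,18,19]
After op 10 (dup): stack=[14,15,12,12] mem=[0,0,18,19]
After op 11 (swap): stack=[14,15,12,12] mem=[0,0,18,19]

Answer: 12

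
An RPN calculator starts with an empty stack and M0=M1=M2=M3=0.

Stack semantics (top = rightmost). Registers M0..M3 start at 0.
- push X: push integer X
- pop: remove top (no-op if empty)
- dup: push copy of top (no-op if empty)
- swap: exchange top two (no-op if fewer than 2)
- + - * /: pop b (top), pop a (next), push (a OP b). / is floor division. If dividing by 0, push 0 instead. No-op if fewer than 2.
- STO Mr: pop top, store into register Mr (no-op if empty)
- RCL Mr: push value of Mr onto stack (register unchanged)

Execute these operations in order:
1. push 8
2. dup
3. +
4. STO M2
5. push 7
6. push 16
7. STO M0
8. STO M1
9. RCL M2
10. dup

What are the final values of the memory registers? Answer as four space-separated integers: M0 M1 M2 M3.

Answer: 16 7 16 0

Derivation:
After op 1 (push 8): stack=[8] mem=[0,0,0,0]
After op 2 (dup): stack=[8,8] mem=[0,0,0,0]
After op 3 (+): stack=[16] mem=[0,0,0,0]
After op 4 (STO M2): stack=[empty] mem=[0,0,16,0]
After op 5 (push 7): stack=[7] mem=[0,0,16,0]
After op 6 (push 16): stack=[7,16] mem=[0,0,16,0]
After op 7 (STO M0): stack=[7] mem=[16,0,16,0]
After op 8 (STO M1): stack=[empty] mem=[16,7,16,0]
After op 9 (RCL M2): stack=[16] mem=[16,7,16,0]
After op 10 (dup): stack=[16,16] mem=[16,7,16,0]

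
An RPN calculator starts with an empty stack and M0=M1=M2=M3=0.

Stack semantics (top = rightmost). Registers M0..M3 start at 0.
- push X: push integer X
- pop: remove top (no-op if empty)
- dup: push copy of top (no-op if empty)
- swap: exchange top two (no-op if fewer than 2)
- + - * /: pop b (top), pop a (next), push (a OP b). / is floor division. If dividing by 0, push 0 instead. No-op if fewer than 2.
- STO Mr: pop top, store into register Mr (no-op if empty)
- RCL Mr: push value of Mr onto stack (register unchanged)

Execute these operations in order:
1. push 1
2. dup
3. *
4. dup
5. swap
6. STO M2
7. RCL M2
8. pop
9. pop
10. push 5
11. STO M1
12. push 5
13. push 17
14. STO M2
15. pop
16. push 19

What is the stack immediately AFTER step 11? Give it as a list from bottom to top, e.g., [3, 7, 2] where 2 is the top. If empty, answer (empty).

After op 1 (push 1): stack=[1] mem=[0,0,0,0]
After op 2 (dup): stack=[1,1] mem=[0,0,0,0]
After op 3 (*): stack=[1] mem=[0,0,0,0]
After op 4 (dup): stack=[1,1] mem=[0,0,0,0]
After op 5 (swap): stack=[1,1] mem=[0,0,0,0]
After op 6 (STO M2): stack=[1] mem=[0,0,1,0]
After op 7 (RCL M2): stack=[1,1] mem=[0,0,1,0]
After op 8 (pop): stack=[1] mem=[0,0,1,0]
After op 9 (pop): stack=[empty] mem=[0,0,1,0]
After op 10 (push 5): stack=[5] mem=[0,0,1,0]
After op 11 (STO M1): stack=[empty] mem=[0,5,1,0]

(empty)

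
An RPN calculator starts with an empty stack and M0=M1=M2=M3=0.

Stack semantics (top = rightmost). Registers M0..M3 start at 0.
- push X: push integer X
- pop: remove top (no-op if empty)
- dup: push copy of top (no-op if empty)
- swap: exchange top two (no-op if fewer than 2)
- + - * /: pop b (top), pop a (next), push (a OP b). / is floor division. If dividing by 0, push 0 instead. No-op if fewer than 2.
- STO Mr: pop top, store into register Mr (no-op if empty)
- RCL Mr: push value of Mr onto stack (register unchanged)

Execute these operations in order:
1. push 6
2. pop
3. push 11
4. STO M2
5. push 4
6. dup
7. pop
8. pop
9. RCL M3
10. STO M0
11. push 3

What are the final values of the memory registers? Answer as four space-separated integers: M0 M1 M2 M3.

Answer: 0 0 11 0

Derivation:
After op 1 (push 6): stack=[6] mem=[0,0,0,0]
After op 2 (pop): stack=[empty] mem=[0,0,0,0]
After op 3 (push 11): stack=[11] mem=[0,0,0,0]
After op 4 (STO M2): stack=[empty] mem=[0,0,11,0]
After op 5 (push 4): stack=[4] mem=[0,0,11,0]
After op 6 (dup): stack=[4,4] mem=[0,0,11,0]
After op 7 (pop): stack=[4] mem=[0,0,11,0]
After op 8 (pop): stack=[empty] mem=[0,0,11,0]
After op 9 (RCL M3): stack=[0] mem=[0,0,11,0]
After op 10 (STO M0): stack=[empty] mem=[0,0,11,0]
After op 11 (push 3): stack=[3] mem=[0,0,11,0]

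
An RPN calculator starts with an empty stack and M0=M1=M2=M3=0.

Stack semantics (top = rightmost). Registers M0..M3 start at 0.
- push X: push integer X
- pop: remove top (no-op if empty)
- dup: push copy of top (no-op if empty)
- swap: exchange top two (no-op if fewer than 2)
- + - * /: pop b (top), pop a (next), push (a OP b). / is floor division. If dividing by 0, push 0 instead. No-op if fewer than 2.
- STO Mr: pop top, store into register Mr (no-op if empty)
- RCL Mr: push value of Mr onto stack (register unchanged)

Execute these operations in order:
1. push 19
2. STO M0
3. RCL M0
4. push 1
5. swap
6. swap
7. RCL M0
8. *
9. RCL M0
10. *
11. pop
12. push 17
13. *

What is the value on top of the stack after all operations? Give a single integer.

Answer: 323

Derivation:
After op 1 (push 19): stack=[19] mem=[0,0,0,0]
After op 2 (STO M0): stack=[empty] mem=[19,0,0,0]
After op 3 (RCL M0): stack=[19] mem=[19,0,0,0]
After op 4 (push 1): stack=[19,1] mem=[19,0,0,0]
After op 5 (swap): stack=[1,19] mem=[19,0,0,0]
After op 6 (swap): stack=[19,1] mem=[19,0,0,0]
After op 7 (RCL M0): stack=[19,1,19] mem=[19,0,0,0]
After op 8 (*): stack=[19,19] mem=[19,0,0,0]
After op 9 (RCL M0): stack=[19,19,19] mem=[19,0,0,0]
After op 10 (*): stack=[19,361] mem=[19,0,0,0]
After op 11 (pop): stack=[19] mem=[19,0,0,0]
After op 12 (push 17): stack=[19,17] mem=[19,0,0,0]
After op 13 (*): stack=[323] mem=[19,0,0,0]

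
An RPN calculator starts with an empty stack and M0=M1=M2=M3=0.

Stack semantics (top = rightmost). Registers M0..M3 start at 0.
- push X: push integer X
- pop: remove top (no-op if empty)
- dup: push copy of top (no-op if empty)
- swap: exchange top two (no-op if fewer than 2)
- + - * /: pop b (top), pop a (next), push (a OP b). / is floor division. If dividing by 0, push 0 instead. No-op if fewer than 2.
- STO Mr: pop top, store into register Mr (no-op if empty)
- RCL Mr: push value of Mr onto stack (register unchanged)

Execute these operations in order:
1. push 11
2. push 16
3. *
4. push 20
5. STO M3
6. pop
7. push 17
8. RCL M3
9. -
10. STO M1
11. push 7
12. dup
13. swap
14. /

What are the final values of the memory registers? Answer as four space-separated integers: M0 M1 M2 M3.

After op 1 (push 11): stack=[11] mem=[0,0,0,0]
After op 2 (push 16): stack=[11,16] mem=[0,0,0,0]
After op 3 (*): stack=[176] mem=[0,0,0,0]
After op 4 (push 20): stack=[176,20] mem=[0,0,0,0]
After op 5 (STO M3): stack=[176] mem=[0,0,0,20]
After op 6 (pop): stack=[empty] mem=[0,0,0,20]
After op 7 (push 17): stack=[17] mem=[0,0,0,20]
After op 8 (RCL M3): stack=[17,20] mem=[0,0,0,20]
After op 9 (-): stack=[-3] mem=[0,0,0,20]
After op 10 (STO M1): stack=[empty] mem=[0,-3,0,20]
After op 11 (push 7): stack=[7] mem=[0,-3,0,20]
After op 12 (dup): stack=[7,7] mem=[0,-3,0,20]
After op 13 (swap): stack=[7,7] mem=[0,-3,0,20]
After op 14 (/): stack=[1] mem=[0,-3,0,20]

Answer: 0 -3 0 20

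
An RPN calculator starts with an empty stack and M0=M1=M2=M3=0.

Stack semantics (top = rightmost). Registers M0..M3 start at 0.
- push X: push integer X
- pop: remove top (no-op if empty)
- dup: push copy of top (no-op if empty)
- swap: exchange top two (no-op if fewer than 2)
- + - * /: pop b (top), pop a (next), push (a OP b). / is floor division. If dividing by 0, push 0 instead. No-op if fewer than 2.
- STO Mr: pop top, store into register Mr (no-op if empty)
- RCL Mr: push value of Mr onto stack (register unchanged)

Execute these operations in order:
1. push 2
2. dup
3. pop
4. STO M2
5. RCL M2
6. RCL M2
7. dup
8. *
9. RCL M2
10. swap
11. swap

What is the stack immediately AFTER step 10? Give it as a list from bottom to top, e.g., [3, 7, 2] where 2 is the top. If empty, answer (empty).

After op 1 (push 2): stack=[2] mem=[0,0,0,0]
After op 2 (dup): stack=[2,2] mem=[0,0,0,0]
After op 3 (pop): stack=[2] mem=[0,0,0,0]
After op 4 (STO M2): stack=[empty] mem=[0,0,2,0]
After op 5 (RCL M2): stack=[2] mem=[0,0,2,0]
After op 6 (RCL M2): stack=[2,2] mem=[0,0,2,0]
After op 7 (dup): stack=[2,2,2] mem=[0,0,2,0]
After op 8 (*): stack=[2,4] mem=[0,0,2,0]
After op 9 (RCL M2): stack=[2,4,2] mem=[0,0,2,0]
After op 10 (swap): stack=[2,2,4] mem=[0,0,2,0]

[2, 2, 4]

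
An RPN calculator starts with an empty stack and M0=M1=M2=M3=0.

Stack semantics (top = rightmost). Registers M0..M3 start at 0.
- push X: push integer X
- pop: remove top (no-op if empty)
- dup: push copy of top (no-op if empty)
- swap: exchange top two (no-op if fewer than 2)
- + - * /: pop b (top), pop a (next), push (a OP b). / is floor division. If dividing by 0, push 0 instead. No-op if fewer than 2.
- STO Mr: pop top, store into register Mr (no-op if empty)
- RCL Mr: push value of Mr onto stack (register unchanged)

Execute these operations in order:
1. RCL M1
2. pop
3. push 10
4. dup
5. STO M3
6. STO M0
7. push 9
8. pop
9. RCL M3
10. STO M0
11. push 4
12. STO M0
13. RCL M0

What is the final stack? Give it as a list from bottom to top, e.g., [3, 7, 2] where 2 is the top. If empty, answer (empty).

After op 1 (RCL M1): stack=[0] mem=[0,0,0,0]
After op 2 (pop): stack=[empty] mem=[0,0,0,0]
After op 3 (push 10): stack=[10] mem=[0,0,0,0]
After op 4 (dup): stack=[10,10] mem=[0,0,0,0]
After op 5 (STO M3): stack=[10] mem=[0,0,0,10]
After op 6 (STO M0): stack=[empty] mem=[10,0,0,10]
After op 7 (push 9): stack=[9] mem=[10,0,0,10]
After op 8 (pop): stack=[empty] mem=[10,0,0,10]
After op 9 (RCL M3): stack=[10] mem=[10,0,0,10]
After op 10 (STO M0): stack=[empty] mem=[10,0,0,10]
After op 11 (push 4): stack=[4] mem=[10,0,0,10]
After op 12 (STO M0): stack=[empty] mem=[4,0,0,10]
After op 13 (RCL M0): stack=[4] mem=[4,0,0,10]

Answer: [4]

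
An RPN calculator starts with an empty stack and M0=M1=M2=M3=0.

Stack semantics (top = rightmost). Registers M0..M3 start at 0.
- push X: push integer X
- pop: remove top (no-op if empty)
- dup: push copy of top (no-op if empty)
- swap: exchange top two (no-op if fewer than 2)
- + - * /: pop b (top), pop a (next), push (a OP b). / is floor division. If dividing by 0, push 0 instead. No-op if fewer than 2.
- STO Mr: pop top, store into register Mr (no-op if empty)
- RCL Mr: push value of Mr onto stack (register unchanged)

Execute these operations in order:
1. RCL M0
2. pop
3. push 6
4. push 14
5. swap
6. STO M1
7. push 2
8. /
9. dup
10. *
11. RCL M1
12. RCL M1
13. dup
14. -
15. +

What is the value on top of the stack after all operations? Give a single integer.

After op 1 (RCL M0): stack=[0] mem=[0,0,0,0]
After op 2 (pop): stack=[empty] mem=[0,0,0,0]
After op 3 (push 6): stack=[6] mem=[0,0,0,0]
After op 4 (push 14): stack=[6,14] mem=[0,0,0,0]
After op 5 (swap): stack=[14,6] mem=[0,0,0,0]
After op 6 (STO M1): stack=[14] mem=[0,6,0,0]
After op 7 (push 2): stack=[14,2] mem=[0,6,0,0]
After op 8 (/): stack=[7] mem=[0,6,0,0]
After op 9 (dup): stack=[7,7] mem=[0,6,0,0]
After op 10 (*): stack=[49] mem=[0,6,0,0]
After op 11 (RCL M1): stack=[49,6] mem=[0,6,0,0]
After op 12 (RCL M1): stack=[49,6,6] mem=[0,6,0,0]
After op 13 (dup): stack=[49,6,6,6] mem=[0,6,0,0]
After op 14 (-): stack=[49,6,0] mem=[0,6,0,0]
After op 15 (+): stack=[49,6] mem=[0,6,0,0]

Answer: 6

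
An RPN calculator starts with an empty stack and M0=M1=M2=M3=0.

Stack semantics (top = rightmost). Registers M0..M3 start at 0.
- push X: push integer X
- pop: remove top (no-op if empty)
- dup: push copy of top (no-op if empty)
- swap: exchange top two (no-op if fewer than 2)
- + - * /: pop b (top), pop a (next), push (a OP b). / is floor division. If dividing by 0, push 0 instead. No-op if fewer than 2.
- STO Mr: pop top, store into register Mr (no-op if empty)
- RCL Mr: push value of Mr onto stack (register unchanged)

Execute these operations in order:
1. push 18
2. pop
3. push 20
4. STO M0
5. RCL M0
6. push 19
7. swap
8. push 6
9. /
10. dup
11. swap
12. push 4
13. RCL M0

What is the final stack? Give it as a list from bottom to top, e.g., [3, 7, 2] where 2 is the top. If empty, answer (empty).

Answer: [19, 3, 3, 4, 20]

Derivation:
After op 1 (push 18): stack=[18] mem=[0,0,0,0]
After op 2 (pop): stack=[empty] mem=[0,0,0,0]
After op 3 (push 20): stack=[20] mem=[0,0,0,0]
After op 4 (STO M0): stack=[empty] mem=[20,0,0,0]
After op 5 (RCL M0): stack=[20] mem=[20,0,0,0]
After op 6 (push 19): stack=[20,19] mem=[20,0,0,0]
After op 7 (swap): stack=[19,20] mem=[20,0,0,0]
After op 8 (push 6): stack=[19,20,6] mem=[20,0,0,0]
After op 9 (/): stack=[19,3] mem=[20,0,0,0]
After op 10 (dup): stack=[19,3,3] mem=[20,0,0,0]
After op 11 (swap): stack=[19,3,3] mem=[20,0,0,0]
After op 12 (push 4): stack=[19,3,3,4] mem=[20,0,0,0]
After op 13 (RCL M0): stack=[19,3,3,4,20] mem=[20,0,0,0]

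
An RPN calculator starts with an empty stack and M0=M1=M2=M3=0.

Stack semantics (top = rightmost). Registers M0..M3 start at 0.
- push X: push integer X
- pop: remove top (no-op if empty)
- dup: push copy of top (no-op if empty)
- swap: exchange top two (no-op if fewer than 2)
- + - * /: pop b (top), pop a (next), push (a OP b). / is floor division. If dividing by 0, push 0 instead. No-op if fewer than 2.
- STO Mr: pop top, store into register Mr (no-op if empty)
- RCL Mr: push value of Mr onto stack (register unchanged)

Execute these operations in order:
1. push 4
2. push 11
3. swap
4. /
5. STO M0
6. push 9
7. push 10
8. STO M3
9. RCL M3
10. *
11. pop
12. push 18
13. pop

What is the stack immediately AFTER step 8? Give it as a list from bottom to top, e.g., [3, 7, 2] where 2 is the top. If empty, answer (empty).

After op 1 (push 4): stack=[4] mem=[0,0,0,0]
After op 2 (push 11): stack=[4,11] mem=[0,0,0,0]
After op 3 (swap): stack=[11,4] mem=[0,0,0,0]
After op 4 (/): stack=[2] mem=[0,0,0,0]
After op 5 (STO M0): stack=[empty] mem=[2,0,0,0]
After op 6 (push 9): stack=[9] mem=[2,0,0,0]
After op 7 (push 10): stack=[9,10] mem=[2,0,0,0]
After op 8 (STO M3): stack=[9] mem=[2,0,0,10]

[9]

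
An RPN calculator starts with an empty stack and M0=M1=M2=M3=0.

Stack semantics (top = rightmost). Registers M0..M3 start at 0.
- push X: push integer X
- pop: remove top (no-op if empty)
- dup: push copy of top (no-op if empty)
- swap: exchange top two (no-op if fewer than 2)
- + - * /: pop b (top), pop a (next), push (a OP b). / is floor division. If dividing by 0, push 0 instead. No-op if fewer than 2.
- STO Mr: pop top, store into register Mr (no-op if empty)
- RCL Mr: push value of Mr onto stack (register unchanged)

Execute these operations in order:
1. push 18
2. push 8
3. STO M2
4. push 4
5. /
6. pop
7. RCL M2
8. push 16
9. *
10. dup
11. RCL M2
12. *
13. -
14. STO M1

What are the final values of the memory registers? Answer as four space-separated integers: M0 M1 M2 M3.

Answer: 0 -896 8 0

Derivation:
After op 1 (push 18): stack=[18] mem=[0,0,0,0]
After op 2 (push 8): stack=[18,8] mem=[0,0,0,0]
After op 3 (STO M2): stack=[18] mem=[0,0,8,0]
After op 4 (push 4): stack=[18,4] mem=[0,0,8,0]
After op 5 (/): stack=[4] mem=[0,0,8,0]
After op 6 (pop): stack=[empty] mem=[0,0,8,0]
After op 7 (RCL M2): stack=[8] mem=[0,0,8,0]
After op 8 (push 16): stack=[8,16] mem=[0,0,8,0]
After op 9 (*): stack=[128] mem=[0,0,8,0]
After op 10 (dup): stack=[128,128] mem=[0,0,8,0]
After op 11 (RCL M2): stack=[128,128,8] mem=[0,0,8,0]
After op 12 (*): stack=[128,1024] mem=[0,0,8,0]
After op 13 (-): stack=[-896] mem=[0,0,8,0]
After op 14 (STO M1): stack=[empty] mem=[0,-896,8,0]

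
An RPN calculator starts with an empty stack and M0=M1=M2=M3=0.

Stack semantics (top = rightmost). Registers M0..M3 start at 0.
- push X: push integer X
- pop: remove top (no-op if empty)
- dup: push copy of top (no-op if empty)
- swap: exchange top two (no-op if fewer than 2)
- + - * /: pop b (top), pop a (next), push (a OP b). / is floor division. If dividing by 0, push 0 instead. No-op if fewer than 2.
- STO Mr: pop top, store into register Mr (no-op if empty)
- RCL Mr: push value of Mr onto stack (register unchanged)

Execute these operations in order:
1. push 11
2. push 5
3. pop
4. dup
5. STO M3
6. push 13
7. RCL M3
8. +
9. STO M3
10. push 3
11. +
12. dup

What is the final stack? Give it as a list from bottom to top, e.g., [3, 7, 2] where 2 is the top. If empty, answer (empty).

After op 1 (push 11): stack=[11] mem=[0,0,0,0]
After op 2 (push 5): stack=[11,5] mem=[0,0,0,0]
After op 3 (pop): stack=[11] mem=[0,0,0,0]
After op 4 (dup): stack=[11,11] mem=[0,0,0,0]
After op 5 (STO M3): stack=[11] mem=[0,0,0,11]
After op 6 (push 13): stack=[11,13] mem=[0,0,0,11]
After op 7 (RCL M3): stack=[11,13,11] mem=[0,0,0,11]
After op 8 (+): stack=[11,24] mem=[0,0,0,11]
After op 9 (STO M3): stack=[11] mem=[0,0,0,24]
After op 10 (push 3): stack=[11,3] mem=[0,0,0,24]
After op 11 (+): stack=[14] mem=[0,0,0,24]
After op 12 (dup): stack=[14,14] mem=[0,0,0,24]

Answer: [14, 14]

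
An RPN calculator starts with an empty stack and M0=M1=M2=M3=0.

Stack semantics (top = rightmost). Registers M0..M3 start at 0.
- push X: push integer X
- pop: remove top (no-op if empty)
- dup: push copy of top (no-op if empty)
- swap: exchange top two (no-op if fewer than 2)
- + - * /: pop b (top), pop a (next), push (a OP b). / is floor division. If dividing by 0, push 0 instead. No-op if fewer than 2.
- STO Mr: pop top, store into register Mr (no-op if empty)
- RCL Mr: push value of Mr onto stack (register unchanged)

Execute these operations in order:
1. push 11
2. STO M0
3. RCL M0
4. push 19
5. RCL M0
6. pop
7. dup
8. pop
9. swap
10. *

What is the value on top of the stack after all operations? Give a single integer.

Answer: 209

Derivation:
After op 1 (push 11): stack=[11] mem=[0,0,0,0]
After op 2 (STO M0): stack=[empty] mem=[11,0,0,0]
After op 3 (RCL M0): stack=[11] mem=[11,0,0,0]
After op 4 (push 19): stack=[11,19] mem=[11,0,0,0]
After op 5 (RCL M0): stack=[11,19,11] mem=[11,0,0,0]
After op 6 (pop): stack=[11,19] mem=[11,0,0,0]
After op 7 (dup): stack=[11,19,19] mem=[11,0,0,0]
After op 8 (pop): stack=[11,19] mem=[11,0,0,0]
After op 9 (swap): stack=[19,11] mem=[11,0,0,0]
After op 10 (*): stack=[209] mem=[11,0,0,0]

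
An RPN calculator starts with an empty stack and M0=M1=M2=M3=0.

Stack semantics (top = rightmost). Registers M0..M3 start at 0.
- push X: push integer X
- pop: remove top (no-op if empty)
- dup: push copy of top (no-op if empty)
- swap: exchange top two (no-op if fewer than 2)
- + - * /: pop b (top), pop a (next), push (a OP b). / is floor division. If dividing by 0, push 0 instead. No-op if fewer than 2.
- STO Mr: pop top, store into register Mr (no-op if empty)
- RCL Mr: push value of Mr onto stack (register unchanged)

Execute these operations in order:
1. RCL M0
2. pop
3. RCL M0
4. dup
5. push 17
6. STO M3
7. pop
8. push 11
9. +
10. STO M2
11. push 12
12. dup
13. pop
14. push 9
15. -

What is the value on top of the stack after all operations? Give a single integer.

Answer: 3

Derivation:
After op 1 (RCL M0): stack=[0] mem=[0,0,0,0]
After op 2 (pop): stack=[empty] mem=[0,0,0,0]
After op 3 (RCL M0): stack=[0] mem=[0,0,0,0]
After op 4 (dup): stack=[0,0] mem=[0,0,0,0]
After op 5 (push 17): stack=[0,0,17] mem=[0,0,0,0]
After op 6 (STO M3): stack=[0,0] mem=[0,0,0,17]
After op 7 (pop): stack=[0] mem=[0,0,0,17]
After op 8 (push 11): stack=[0,11] mem=[0,0,0,17]
After op 9 (+): stack=[11] mem=[0,0,0,17]
After op 10 (STO M2): stack=[empty] mem=[0,0,11,17]
After op 11 (push 12): stack=[12] mem=[0,0,11,17]
After op 12 (dup): stack=[12,12] mem=[0,0,11,17]
After op 13 (pop): stack=[12] mem=[0,0,11,17]
After op 14 (push 9): stack=[12,9] mem=[0,0,11,17]
After op 15 (-): stack=[3] mem=[0,0,11,17]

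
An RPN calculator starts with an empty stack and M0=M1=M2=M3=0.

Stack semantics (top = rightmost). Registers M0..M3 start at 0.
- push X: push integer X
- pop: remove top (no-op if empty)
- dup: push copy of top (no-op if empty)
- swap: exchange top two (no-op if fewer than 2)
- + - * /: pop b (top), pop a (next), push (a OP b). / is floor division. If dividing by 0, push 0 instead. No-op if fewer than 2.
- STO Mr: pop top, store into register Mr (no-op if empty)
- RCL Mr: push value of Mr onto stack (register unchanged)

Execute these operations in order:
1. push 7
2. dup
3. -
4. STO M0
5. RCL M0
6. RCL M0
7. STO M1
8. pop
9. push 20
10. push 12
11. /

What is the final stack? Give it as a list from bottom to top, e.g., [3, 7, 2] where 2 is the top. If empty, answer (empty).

Answer: [1]

Derivation:
After op 1 (push 7): stack=[7] mem=[0,0,0,0]
After op 2 (dup): stack=[7,7] mem=[0,0,0,0]
After op 3 (-): stack=[0] mem=[0,0,0,0]
After op 4 (STO M0): stack=[empty] mem=[0,0,0,0]
After op 5 (RCL M0): stack=[0] mem=[0,0,0,0]
After op 6 (RCL M0): stack=[0,0] mem=[0,0,0,0]
After op 7 (STO M1): stack=[0] mem=[0,0,0,0]
After op 8 (pop): stack=[empty] mem=[0,0,0,0]
After op 9 (push 20): stack=[20] mem=[0,0,0,0]
After op 10 (push 12): stack=[20,12] mem=[0,0,0,0]
After op 11 (/): stack=[1] mem=[0,0,0,0]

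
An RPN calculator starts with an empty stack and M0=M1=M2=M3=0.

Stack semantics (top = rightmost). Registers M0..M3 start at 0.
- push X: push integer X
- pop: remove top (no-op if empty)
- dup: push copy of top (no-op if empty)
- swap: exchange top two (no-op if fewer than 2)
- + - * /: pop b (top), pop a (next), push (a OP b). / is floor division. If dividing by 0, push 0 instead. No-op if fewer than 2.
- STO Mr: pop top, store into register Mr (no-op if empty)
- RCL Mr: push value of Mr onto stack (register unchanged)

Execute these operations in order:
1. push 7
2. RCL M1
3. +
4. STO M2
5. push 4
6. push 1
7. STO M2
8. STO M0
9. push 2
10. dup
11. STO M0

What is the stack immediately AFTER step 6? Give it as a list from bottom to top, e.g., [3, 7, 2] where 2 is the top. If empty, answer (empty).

After op 1 (push 7): stack=[7] mem=[0,0,0,0]
After op 2 (RCL M1): stack=[7,0] mem=[0,0,0,0]
After op 3 (+): stack=[7] mem=[0,0,0,0]
After op 4 (STO M2): stack=[empty] mem=[0,0,7,0]
After op 5 (push 4): stack=[4] mem=[0,0,7,0]
After op 6 (push 1): stack=[4,1] mem=[0,0,7,0]

[4, 1]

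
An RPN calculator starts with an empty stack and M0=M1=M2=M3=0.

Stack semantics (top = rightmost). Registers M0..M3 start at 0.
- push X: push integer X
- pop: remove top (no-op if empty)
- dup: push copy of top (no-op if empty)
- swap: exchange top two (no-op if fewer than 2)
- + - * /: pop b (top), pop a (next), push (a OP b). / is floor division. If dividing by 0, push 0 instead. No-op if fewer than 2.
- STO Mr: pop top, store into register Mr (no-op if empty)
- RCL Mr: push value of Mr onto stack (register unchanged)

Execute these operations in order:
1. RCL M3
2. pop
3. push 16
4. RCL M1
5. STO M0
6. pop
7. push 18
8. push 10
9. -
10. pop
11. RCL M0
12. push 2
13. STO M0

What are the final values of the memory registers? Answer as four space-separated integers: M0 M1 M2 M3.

Answer: 2 0 0 0

Derivation:
After op 1 (RCL M3): stack=[0] mem=[0,0,0,0]
After op 2 (pop): stack=[empty] mem=[0,0,0,0]
After op 3 (push 16): stack=[16] mem=[0,0,0,0]
After op 4 (RCL M1): stack=[16,0] mem=[0,0,0,0]
After op 5 (STO M0): stack=[16] mem=[0,0,0,0]
After op 6 (pop): stack=[empty] mem=[0,0,0,0]
After op 7 (push 18): stack=[18] mem=[0,0,0,0]
After op 8 (push 10): stack=[18,10] mem=[0,0,0,0]
After op 9 (-): stack=[8] mem=[0,0,0,0]
After op 10 (pop): stack=[empty] mem=[0,0,0,0]
After op 11 (RCL M0): stack=[0] mem=[0,0,0,0]
After op 12 (push 2): stack=[0,2] mem=[0,0,0,0]
After op 13 (STO M0): stack=[0] mem=[2,0,0,0]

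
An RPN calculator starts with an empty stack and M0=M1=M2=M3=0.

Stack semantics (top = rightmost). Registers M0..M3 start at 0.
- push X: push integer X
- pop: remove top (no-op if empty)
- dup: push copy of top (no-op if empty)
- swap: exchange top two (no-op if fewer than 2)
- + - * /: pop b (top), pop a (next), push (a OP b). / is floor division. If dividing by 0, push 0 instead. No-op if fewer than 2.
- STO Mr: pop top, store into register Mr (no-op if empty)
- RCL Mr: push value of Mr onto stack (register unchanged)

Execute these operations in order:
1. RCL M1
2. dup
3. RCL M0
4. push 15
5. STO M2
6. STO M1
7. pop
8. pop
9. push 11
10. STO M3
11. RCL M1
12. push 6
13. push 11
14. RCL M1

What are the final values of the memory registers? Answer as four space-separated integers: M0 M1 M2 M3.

Answer: 0 0 15 11

Derivation:
After op 1 (RCL M1): stack=[0] mem=[0,0,0,0]
After op 2 (dup): stack=[0,0] mem=[0,0,0,0]
After op 3 (RCL M0): stack=[0,0,0] mem=[0,0,0,0]
After op 4 (push 15): stack=[0,0,0,15] mem=[0,0,0,0]
After op 5 (STO M2): stack=[0,0,0] mem=[0,0,15,0]
After op 6 (STO M1): stack=[0,0] mem=[0,0,15,0]
After op 7 (pop): stack=[0] mem=[0,0,15,0]
After op 8 (pop): stack=[empty] mem=[0,0,15,0]
After op 9 (push 11): stack=[11] mem=[0,0,15,0]
After op 10 (STO M3): stack=[empty] mem=[0,0,15,11]
After op 11 (RCL M1): stack=[0] mem=[0,0,15,11]
After op 12 (push 6): stack=[0,6] mem=[0,0,15,11]
After op 13 (push 11): stack=[0,6,11] mem=[0,0,15,11]
After op 14 (RCL M1): stack=[0,6,11,0] mem=[0,0,15,11]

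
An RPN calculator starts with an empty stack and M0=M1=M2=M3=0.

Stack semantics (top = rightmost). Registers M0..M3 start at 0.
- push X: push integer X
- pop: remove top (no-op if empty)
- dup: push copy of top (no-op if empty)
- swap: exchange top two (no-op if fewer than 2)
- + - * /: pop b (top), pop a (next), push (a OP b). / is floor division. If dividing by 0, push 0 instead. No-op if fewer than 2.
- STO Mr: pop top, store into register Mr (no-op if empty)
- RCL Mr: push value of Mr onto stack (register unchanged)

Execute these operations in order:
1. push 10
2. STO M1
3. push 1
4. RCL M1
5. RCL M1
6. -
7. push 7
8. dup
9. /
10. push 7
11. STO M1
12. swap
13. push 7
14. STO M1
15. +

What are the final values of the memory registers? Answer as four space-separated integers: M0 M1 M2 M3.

After op 1 (push 10): stack=[10] mem=[0,0,0,0]
After op 2 (STO M1): stack=[empty] mem=[0,10,0,0]
After op 3 (push 1): stack=[1] mem=[0,10,0,0]
After op 4 (RCL M1): stack=[1,10] mem=[0,10,0,0]
After op 5 (RCL M1): stack=[1,10,10] mem=[0,10,0,0]
After op 6 (-): stack=[1,0] mem=[0,10,0,0]
After op 7 (push 7): stack=[1,0,7] mem=[0,10,0,0]
After op 8 (dup): stack=[1,0,7,7] mem=[0,10,0,0]
After op 9 (/): stack=[1,0,1] mem=[0,10,0,0]
After op 10 (push 7): stack=[1,0,1,7] mem=[0,10,0,0]
After op 11 (STO M1): stack=[1,0,1] mem=[0,7,0,0]
After op 12 (swap): stack=[1,1,0] mem=[0,7,0,0]
After op 13 (push 7): stack=[1,1,0,7] mem=[0,7,0,0]
After op 14 (STO M1): stack=[1,1,0] mem=[0,7,0,0]
After op 15 (+): stack=[1,1] mem=[0,7,0,0]

Answer: 0 7 0 0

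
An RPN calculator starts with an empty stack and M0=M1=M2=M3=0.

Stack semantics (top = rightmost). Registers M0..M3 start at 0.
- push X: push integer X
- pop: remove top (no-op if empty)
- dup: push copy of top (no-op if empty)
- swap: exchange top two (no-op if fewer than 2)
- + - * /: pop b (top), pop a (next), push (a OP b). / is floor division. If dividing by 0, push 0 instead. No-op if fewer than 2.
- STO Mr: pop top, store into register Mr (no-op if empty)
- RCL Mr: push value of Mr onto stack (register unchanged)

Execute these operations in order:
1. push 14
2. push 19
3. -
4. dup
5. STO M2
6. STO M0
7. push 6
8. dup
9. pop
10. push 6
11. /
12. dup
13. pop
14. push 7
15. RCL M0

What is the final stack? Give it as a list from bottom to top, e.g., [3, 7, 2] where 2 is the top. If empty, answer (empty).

After op 1 (push 14): stack=[14] mem=[0,0,0,0]
After op 2 (push 19): stack=[14,19] mem=[0,0,0,0]
After op 3 (-): stack=[-5] mem=[0,0,0,0]
After op 4 (dup): stack=[-5,-5] mem=[0,0,0,0]
After op 5 (STO M2): stack=[-5] mem=[0,0,-5,0]
After op 6 (STO M0): stack=[empty] mem=[-5,0,-5,0]
After op 7 (push 6): stack=[6] mem=[-5,0,-5,0]
After op 8 (dup): stack=[6,6] mem=[-5,0,-5,0]
After op 9 (pop): stack=[6] mem=[-5,0,-5,0]
After op 10 (push 6): stack=[6,6] mem=[-5,0,-5,0]
After op 11 (/): stack=[1] mem=[-5,0,-5,0]
After op 12 (dup): stack=[1,1] mem=[-5,0,-5,0]
After op 13 (pop): stack=[1] mem=[-5,0,-5,0]
After op 14 (push 7): stack=[1,7] mem=[-5,0,-5,0]
After op 15 (RCL M0): stack=[1,7,-5] mem=[-5,0,-5,0]

Answer: [1, 7, -5]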